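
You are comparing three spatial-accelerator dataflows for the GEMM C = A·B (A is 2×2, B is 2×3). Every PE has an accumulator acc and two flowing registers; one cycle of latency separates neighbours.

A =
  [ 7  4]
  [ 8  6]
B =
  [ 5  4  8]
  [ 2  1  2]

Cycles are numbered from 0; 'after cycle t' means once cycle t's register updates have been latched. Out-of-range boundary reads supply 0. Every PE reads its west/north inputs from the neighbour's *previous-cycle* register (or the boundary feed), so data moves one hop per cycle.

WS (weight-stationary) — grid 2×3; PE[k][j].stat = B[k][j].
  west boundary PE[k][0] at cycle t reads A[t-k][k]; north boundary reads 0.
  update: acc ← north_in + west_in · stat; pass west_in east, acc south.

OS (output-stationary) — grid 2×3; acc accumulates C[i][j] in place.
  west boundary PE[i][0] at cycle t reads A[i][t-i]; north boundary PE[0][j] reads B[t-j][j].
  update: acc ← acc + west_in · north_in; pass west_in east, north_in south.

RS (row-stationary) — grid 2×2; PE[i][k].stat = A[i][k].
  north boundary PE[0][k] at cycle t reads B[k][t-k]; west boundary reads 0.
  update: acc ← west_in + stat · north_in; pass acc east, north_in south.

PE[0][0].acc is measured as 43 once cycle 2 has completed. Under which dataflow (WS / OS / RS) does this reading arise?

WS [2×3] PE[0][0] across cycles:
  t=0 PE[0][0]: acc=35 h=7 v=35
  t=1 PE[0][0]: acc=40 h=8 v=40
  t=2 PE[0][0]: acc=0 h=0 v=0
OS [2×3] PE[0][0] across cycles:
  t=0 PE[0][0]: acc=35 h=7 v=5
  t=1 PE[0][0]: acc=43 h=4 v=2
  t=2 PE[0][0]: acc=43 h=0 v=0
RS [2×2] PE[0][0] across cycles:
  t=0 PE[0][0]: acc=35 h=35 v=5
  t=1 PE[0][0]: acc=28 h=28 v=4
  t=2 PE[0][0]: acc=56 h=56 v=8

dataflow = OS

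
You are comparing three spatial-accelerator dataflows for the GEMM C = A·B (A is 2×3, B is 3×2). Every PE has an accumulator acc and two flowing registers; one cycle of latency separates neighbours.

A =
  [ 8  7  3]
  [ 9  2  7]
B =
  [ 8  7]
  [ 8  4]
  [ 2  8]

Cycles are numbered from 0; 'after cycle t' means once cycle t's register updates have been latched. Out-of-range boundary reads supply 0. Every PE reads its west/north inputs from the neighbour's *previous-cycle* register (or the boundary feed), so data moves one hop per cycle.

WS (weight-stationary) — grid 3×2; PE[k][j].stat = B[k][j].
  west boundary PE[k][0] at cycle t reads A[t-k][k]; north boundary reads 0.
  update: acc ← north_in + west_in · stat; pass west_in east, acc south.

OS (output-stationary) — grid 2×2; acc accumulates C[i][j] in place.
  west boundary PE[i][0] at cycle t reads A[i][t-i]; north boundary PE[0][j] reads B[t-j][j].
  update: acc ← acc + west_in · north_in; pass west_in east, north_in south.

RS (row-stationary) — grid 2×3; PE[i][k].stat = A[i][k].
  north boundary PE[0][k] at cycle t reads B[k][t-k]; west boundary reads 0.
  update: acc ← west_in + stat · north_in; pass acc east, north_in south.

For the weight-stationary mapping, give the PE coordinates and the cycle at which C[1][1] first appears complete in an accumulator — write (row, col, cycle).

(row, col, cycle) = (2, 1, 4)

WS: C[1][1] accumulates in PE[2][1]:
  cycle 0: PE[2][1] → acc 0, east 0, south 0
  cycle 1: PE[2][1] → acc 0, east 0, south 0
  cycle 2: PE[2][1] → acc 0, east 0, south 0
  cycle 3: PE[2][1] → acc 108, east 3, south 108
  cycle 4: PE[2][1] → acc 127, east 7, south 127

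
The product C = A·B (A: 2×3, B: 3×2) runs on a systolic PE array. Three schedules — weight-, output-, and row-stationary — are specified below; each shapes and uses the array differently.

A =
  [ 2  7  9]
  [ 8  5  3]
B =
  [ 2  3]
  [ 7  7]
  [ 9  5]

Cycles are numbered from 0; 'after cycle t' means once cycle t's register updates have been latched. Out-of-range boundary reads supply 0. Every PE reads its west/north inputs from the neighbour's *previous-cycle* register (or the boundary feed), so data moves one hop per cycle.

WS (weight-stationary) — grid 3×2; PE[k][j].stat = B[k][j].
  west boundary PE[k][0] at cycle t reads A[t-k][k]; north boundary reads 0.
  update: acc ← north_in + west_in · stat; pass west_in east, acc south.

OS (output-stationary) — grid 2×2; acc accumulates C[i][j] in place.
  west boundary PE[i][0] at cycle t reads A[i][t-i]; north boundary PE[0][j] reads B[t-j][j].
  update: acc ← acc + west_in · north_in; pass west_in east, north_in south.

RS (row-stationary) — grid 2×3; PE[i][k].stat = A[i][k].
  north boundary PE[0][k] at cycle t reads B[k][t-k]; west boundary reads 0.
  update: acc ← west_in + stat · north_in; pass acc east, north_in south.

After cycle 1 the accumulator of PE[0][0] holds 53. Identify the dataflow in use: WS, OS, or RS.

WS (3×2 grid), PE[0][0]:
  t=0 PE[0][0]: acc=4 h=2 v=4
  t=1 PE[0][0]: acc=16 h=8 v=16
OS (2×2 grid), PE[0][0]:
  t=0 PE[0][0]: acc=4 h=2 v=2
  t=1 PE[0][0]: acc=53 h=7 v=7
RS (2×3 grid), PE[0][0]:
  t=0 PE[0][0]: acc=4 h=4 v=2
  t=1 PE[0][0]: acc=6 h=6 v=3

dataflow = OS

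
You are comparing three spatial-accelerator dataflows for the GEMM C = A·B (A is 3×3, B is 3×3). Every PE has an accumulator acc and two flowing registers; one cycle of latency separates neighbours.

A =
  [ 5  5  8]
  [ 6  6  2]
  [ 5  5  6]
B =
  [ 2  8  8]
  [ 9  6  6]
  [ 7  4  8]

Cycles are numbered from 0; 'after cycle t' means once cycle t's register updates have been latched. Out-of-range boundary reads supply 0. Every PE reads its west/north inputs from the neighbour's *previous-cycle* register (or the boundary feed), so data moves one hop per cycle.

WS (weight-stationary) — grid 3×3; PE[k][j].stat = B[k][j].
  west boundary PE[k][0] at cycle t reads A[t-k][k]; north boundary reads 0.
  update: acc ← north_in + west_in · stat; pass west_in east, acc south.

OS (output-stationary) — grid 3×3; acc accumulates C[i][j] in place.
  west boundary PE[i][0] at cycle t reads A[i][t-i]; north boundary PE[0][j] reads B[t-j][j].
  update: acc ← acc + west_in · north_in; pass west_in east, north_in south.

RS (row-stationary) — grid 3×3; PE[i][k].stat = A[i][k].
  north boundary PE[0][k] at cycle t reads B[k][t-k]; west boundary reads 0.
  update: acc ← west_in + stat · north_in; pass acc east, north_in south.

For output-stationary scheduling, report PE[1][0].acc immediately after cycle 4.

PE[1][0].acc = 80

Tracing OS — 3×3 array, target PE[1][0]:
  0: (0,0).acc=10  regs=<5,2>
  0: (1,0).acc=0  regs=<0,0>
  1: (0,0).acc=55  regs=<5,9>
  1: (1,0).acc=12  regs=<6,2>
  2: (0,0).acc=111  regs=<8,7>
  2: (1,0).acc=66  regs=<6,9>
  3: (0,0).acc=111  regs=<0,0>
  3: (1,0).acc=80  regs=<2,7>
  4: (0,0).acc=111  regs=<0,0>
  4: (1,0).acc=80  regs=<0,0>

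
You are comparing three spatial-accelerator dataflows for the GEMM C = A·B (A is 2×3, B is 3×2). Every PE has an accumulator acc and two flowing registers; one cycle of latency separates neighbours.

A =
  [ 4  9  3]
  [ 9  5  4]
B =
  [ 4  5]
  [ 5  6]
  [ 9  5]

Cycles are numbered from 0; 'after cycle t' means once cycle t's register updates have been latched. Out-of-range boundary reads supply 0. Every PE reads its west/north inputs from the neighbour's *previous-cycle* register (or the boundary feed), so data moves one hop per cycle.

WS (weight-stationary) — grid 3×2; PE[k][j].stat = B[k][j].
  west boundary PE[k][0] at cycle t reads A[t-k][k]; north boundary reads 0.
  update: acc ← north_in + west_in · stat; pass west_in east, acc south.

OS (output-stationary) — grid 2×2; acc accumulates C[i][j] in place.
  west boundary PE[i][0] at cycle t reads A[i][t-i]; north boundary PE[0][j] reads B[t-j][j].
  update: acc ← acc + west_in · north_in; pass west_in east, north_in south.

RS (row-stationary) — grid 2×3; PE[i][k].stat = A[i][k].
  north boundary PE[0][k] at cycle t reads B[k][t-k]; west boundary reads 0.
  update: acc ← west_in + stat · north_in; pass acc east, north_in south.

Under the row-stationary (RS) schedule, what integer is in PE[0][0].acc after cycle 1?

RS 2×3: PE[0][0] cycle-by-cycle (with neighbour feeds):
  step 0 · PE0,0: acc=16; fwd→16 fwd↓4
  step 1 · PE0,0: acc=20; fwd→20 fwd↓5

PE[0][0].acc = 20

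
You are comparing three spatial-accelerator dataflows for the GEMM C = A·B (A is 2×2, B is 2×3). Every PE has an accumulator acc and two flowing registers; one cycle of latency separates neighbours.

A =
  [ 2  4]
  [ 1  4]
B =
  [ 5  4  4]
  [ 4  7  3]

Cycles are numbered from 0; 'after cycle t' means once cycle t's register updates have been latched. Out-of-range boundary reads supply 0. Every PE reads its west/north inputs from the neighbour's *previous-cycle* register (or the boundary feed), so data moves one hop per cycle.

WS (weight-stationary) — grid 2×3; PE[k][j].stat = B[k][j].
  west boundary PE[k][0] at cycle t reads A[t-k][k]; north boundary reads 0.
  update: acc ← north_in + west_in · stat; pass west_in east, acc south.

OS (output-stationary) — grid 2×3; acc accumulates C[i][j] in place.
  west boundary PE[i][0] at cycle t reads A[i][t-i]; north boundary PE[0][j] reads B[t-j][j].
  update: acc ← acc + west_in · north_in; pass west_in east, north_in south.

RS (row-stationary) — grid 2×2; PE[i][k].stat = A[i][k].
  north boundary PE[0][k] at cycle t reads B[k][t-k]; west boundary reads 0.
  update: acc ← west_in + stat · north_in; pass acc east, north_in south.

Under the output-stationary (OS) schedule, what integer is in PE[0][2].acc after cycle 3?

PE[0][2].acc = 20

OS 2×3: PE[0][2] cycle-by-cycle (with neighbour feeds):
  @0  [0,1]  acc 0  |  →0  ↓0
  @0  [0,2]  acc 0  |  →0  ↓0
  @1  [0,1]  acc 8  |  →2  ↓4
  @1  [0,2]  acc 0  |  →0  ↓0
  @2  [0,1]  acc 36  |  →4  ↓7
  @2  [0,2]  acc 8  |  →2  ↓4
  @3  [0,1]  acc 36  |  →0  ↓0
  @3  [0,2]  acc 20  |  →4  ↓3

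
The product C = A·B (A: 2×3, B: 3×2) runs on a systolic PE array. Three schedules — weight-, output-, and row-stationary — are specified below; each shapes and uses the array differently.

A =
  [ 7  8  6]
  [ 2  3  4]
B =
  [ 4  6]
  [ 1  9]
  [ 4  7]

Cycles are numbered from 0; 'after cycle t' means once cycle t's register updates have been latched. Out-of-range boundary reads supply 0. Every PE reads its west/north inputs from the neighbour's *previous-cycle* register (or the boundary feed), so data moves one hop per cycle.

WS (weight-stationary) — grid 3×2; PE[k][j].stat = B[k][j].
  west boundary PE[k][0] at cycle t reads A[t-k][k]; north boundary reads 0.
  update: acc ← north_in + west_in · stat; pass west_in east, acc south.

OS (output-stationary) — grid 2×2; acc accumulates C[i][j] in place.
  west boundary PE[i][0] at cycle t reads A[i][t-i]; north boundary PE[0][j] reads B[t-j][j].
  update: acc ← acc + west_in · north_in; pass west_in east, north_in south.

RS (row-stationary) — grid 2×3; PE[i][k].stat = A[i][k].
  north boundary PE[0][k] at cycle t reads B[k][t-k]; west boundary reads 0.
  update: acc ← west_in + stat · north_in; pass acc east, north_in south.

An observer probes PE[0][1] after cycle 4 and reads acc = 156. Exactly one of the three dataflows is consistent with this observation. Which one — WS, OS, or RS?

dataflow = OS

WS [3×2] PE[0][1] across cycles:
  0: (0,1).acc=0  regs=<0,0>
  1: (0,1).acc=42  regs=<7,42>
  2: (0,1).acc=12  regs=<2,12>
  3: (0,1).acc=0  regs=<0,0>
  4: (0,1).acc=0  regs=<0,0>
OS [2×2] PE[0][1] across cycles:
  0: (0,1).acc=0  regs=<0,0>
  1: (0,1).acc=42  regs=<7,6>
  2: (0,1).acc=114  regs=<8,9>
  3: (0,1).acc=156  regs=<6,7>
  4: (0,1).acc=156  regs=<0,0>
RS [2×3] PE[0][1] across cycles:
  0: (0,1).acc=0  regs=<0,0>
  1: (0,1).acc=36  regs=<36,1>
  2: (0,1).acc=114  regs=<114,9>
  3: (0,1).acc=0  regs=<0,0>
  4: (0,1).acc=0  regs=<0,0>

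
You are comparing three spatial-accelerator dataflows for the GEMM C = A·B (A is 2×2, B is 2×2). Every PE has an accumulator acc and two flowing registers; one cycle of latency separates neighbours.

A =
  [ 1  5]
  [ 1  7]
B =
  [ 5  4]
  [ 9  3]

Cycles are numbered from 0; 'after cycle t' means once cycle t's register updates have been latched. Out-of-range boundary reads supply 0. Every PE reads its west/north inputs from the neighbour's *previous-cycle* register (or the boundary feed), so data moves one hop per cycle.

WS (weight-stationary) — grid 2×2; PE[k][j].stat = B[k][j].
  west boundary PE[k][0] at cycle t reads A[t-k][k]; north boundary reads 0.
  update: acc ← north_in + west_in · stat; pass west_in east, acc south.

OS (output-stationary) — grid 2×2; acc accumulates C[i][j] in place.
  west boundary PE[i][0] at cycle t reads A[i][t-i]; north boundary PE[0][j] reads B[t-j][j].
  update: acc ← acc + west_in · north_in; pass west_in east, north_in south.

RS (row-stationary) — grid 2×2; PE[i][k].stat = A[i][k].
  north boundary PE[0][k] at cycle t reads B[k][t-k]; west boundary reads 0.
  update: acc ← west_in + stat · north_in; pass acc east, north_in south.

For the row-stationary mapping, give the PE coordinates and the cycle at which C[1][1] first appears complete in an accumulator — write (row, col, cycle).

RS: C[1][1] accumulates in PE[1][1]:
  @0  [1,1]  acc 0  |  →0  ↓0
  @1  [1,1]  acc 0  |  →0  ↓0
  @2  [1,1]  acc 68  |  →68  ↓9
  @3  [1,1]  acc 25  |  →25  ↓3

(row, col, cycle) = (1, 1, 3)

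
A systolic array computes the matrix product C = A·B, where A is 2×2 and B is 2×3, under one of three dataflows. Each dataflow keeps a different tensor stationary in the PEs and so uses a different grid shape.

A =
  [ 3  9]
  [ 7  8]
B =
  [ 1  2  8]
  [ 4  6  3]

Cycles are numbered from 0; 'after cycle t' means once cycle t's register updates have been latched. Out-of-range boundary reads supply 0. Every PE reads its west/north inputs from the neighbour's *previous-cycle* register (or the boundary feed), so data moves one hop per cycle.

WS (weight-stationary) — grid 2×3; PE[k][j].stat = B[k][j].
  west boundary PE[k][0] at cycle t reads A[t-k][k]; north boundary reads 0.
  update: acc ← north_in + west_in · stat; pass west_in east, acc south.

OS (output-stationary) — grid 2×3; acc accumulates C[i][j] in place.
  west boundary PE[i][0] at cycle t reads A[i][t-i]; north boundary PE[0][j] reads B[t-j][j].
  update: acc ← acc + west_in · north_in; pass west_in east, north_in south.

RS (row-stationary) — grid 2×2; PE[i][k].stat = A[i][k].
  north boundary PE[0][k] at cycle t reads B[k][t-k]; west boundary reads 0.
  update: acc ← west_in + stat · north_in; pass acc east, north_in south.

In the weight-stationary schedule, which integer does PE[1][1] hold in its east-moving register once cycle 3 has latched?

register = 8

Tracing WS — 2×3 array, target PE[1][1]:
  t=0 PE[0][1]: acc=0 h=0 v=0
  t=0 PE[1][0]: acc=0 h=0 v=0
  t=0 PE[1][1]: acc=0 h=0 v=0
  t=1 PE[0][1]: acc=6 h=3 v=6
  t=1 PE[1][0]: acc=39 h=9 v=39
  t=1 PE[1][1]: acc=0 h=0 v=0
  t=2 PE[0][1]: acc=14 h=7 v=14
  t=2 PE[1][0]: acc=39 h=8 v=39
  t=2 PE[1][1]: acc=60 h=9 v=60
  t=3 PE[0][1]: acc=0 h=0 v=0
  t=3 PE[1][0]: acc=0 h=0 v=0
  t=3 PE[1][1]: acc=62 h=8 v=62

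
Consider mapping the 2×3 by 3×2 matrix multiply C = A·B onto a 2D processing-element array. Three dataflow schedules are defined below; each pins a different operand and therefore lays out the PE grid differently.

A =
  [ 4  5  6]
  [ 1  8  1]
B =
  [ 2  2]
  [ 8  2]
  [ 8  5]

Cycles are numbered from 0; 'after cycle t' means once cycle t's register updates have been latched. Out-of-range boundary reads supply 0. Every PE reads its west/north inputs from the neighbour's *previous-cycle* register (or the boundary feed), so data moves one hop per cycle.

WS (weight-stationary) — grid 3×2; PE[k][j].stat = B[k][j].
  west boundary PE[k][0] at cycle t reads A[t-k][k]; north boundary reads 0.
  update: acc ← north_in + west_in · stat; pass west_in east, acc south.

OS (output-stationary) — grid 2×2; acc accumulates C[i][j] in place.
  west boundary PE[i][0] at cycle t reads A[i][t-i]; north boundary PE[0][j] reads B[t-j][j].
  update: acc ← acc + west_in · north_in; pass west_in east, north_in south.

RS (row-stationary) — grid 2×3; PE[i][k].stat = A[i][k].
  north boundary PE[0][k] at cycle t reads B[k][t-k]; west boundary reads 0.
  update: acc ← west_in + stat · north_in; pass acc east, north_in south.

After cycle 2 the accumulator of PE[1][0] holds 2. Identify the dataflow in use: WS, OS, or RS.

dataflow = RS

— WS: 3×2; PE[1][0] trace:
  0: (1,0).acc=0  regs=<0,0>
  1: (1,0).acc=48  regs=<5,48>
  2: (1,0).acc=66  regs=<8,66>
— OS: 2×2; PE[1][0] trace:
  0: (1,0).acc=0  regs=<0,0>
  1: (1,0).acc=2  regs=<1,2>
  2: (1,0).acc=66  regs=<8,8>
— RS: 2×3; PE[1][0] trace:
  0: (1,0).acc=0  regs=<0,0>
  1: (1,0).acc=2  regs=<2,2>
  2: (1,0).acc=2  regs=<2,2>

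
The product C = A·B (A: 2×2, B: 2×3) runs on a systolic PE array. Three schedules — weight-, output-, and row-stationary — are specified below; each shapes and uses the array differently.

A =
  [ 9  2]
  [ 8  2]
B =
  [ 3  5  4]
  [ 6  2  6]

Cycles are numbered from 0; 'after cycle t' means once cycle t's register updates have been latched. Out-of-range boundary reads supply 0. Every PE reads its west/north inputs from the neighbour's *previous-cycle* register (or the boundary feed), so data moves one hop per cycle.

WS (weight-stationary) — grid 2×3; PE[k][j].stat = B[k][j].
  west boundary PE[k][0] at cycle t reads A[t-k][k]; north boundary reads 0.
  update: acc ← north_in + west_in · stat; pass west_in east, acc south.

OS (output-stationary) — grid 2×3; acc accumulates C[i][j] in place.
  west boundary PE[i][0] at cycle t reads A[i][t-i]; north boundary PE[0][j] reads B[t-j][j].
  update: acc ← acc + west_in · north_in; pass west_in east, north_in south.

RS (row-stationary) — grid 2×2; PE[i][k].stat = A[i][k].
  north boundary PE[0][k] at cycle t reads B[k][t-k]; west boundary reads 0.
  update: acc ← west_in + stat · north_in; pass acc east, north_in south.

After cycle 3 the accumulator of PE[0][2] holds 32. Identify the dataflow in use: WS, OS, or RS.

WS [2×3] PE[0][2] across cycles:
  @0  [0,2]  acc 0  |  →0  ↓0
  @1  [0,2]  acc 0  |  →0  ↓0
  @2  [0,2]  acc 36  |  →9  ↓36
  @3  [0,2]  acc 32  |  →8  ↓32
OS [2×3] PE[0][2] across cycles:
  @0  [0,2]  acc 0  |  →0  ↓0
  @1  [0,2]  acc 0  |  →0  ↓0
  @2  [0,2]  acc 36  |  →9  ↓4
  @3  [0,2]  acc 48  |  →2  ↓6
RS: PE[0][2] is outside its 2×2 grid.

dataflow = WS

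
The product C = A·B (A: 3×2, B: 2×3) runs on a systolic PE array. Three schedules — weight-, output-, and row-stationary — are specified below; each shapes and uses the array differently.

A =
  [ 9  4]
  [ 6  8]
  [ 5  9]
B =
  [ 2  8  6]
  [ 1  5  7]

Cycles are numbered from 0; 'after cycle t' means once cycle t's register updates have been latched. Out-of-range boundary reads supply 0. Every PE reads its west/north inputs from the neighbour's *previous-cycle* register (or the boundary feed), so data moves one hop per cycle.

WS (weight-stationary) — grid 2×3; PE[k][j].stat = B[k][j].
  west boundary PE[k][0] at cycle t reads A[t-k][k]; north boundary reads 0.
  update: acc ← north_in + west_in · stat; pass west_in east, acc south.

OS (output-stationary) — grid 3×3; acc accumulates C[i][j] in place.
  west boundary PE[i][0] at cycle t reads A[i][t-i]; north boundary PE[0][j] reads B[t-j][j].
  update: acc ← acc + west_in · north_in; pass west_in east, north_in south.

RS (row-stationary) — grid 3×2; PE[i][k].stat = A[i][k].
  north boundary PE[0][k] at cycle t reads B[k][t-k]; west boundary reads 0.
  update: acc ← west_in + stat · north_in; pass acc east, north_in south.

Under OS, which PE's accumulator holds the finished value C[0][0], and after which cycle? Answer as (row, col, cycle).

(row, col, cycle) = (0, 0, 1)

OS — PE[0][0] is where C[0][0] collects:
  c0 r0c0: 18 / 9 / 2
  c1 r0c0: 22 / 4 / 1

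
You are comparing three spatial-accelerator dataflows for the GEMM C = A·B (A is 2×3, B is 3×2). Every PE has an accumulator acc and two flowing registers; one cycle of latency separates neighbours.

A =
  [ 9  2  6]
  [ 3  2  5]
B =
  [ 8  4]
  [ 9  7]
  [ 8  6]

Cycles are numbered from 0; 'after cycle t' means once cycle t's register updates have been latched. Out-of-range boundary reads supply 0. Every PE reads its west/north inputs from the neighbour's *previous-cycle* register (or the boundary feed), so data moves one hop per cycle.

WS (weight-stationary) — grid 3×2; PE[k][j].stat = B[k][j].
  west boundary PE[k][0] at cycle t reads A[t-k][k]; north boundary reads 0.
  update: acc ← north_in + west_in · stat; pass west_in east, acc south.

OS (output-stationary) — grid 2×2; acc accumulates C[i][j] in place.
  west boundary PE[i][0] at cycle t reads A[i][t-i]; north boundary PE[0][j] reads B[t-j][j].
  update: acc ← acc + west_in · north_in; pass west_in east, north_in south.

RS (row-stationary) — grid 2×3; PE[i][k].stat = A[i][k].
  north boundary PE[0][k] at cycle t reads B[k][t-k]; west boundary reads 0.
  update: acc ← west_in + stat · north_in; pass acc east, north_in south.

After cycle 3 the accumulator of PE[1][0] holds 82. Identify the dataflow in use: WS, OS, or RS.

WS [3×2] PE[1][0] across cycles:
  after 0 — PE[1][0] acc=0, pass-E 0, pass-S 0
  after 1 — PE[1][0] acc=90, pass-E 2, pass-S 90
  after 2 — PE[1][0] acc=42, pass-E 2, pass-S 42
  after 3 — PE[1][0] acc=0, pass-E 0, pass-S 0
OS [2×2] PE[1][0] across cycles:
  after 0 — PE[1][0] acc=0, pass-E 0, pass-S 0
  after 1 — PE[1][0] acc=24, pass-E 3, pass-S 8
  after 2 — PE[1][0] acc=42, pass-E 2, pass-S 9
  after 3 — PE[1][0] acc=82, pass-E 5, pass-S 8
RS [2×3] PE[1][0] across cycles:
  after 0 — PE[1][0] acc=0, pass-E 0, pass-S 0
  after 1 — PE[1][0] acc=24, pass-E 24, pass-S 8
  after 2 — PE[1][0] acc=12, pass-E 12, pass-S 4
  after 3 — PE[1][0] acc=0, pass-E 0, pass-S 0

dataflow = OS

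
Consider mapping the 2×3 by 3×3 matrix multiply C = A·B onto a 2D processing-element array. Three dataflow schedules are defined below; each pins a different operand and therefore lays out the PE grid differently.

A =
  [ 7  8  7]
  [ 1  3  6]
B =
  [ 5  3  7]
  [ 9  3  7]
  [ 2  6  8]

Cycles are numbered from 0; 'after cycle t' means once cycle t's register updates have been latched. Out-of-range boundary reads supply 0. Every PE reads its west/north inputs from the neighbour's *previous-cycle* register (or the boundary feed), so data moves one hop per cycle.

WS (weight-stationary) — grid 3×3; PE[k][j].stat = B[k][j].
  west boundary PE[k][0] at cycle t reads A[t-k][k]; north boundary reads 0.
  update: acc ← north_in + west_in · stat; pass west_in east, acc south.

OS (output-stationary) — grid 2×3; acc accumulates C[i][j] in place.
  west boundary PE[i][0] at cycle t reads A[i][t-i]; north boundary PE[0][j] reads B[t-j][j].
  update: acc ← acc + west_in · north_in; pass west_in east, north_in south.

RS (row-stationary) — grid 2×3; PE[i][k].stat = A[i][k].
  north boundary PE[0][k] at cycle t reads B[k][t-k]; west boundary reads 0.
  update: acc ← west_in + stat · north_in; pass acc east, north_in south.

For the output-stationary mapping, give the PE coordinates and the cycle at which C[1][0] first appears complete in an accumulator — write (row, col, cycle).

OS — PE[1][0] is where C[1][0] collects:
  [0] (1,0) acc=0 (h:0 v:0)
  [1] (1,0) acc=5 (h:1 v:5)
  [2] (1,0) acc=32 (h:3 v:9)
  [3] (1,0) acc=44 (h:6 v:2)

(row, col, cycle) = (1, 0, 3)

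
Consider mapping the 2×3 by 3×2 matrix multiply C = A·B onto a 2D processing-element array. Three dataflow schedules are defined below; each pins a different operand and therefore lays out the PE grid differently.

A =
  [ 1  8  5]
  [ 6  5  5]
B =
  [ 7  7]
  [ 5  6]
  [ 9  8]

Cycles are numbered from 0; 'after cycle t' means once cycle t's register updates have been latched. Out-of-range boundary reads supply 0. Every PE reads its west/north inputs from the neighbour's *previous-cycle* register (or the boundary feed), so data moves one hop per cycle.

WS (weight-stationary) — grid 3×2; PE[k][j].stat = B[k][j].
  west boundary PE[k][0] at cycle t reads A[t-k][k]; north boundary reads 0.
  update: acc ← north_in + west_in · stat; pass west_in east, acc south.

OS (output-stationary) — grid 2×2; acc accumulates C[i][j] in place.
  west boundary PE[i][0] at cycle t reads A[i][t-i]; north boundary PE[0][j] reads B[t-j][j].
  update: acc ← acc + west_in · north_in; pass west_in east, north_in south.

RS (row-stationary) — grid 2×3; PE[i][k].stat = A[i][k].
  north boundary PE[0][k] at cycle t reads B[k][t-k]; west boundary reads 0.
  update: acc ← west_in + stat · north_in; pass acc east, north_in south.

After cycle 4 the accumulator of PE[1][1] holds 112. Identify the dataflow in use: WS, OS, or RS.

dataflow = OS

WS [3×2] PE[1][1] across cycles:
  @0  [1,1]  acc 0  |  →0  ↓0
  @1  [1,1]  acc 0  |  →0  ↓0
  @2  [1,1]  acc 55  |  →8  ↓55
  @3  [1,1]  acc 72  |  →5  ↓72
  @4  [1,1]  acc 0  |  →0  ↓0
OS [2×2] PE[1][1] across cycles:
  @0  [1,1]  acc 0  |  →0  ↓0
  @1  [1,1]  acc 0  |  →0  ↓0
  @2  [1,1]  acc 42  |  →6  ↓7
  @3  [1,1]  acc 72  |  →5  ↓6
  @4  [1,1]  acc 112  |  →5  ↓8
RS [2×3] PE[1][1] across cycles:
  @0  [1,1]  acc 0  |  →0  ↓0
  @1  [1,1]  acc 0  |  →0  ↓0
  @2  [1,1]  acc 67  |  →67  ↓5
  @3  [1,1]  acc 72  |  →72  ↓6
  @4  [1,1]  acc 0  |  →0  ↓0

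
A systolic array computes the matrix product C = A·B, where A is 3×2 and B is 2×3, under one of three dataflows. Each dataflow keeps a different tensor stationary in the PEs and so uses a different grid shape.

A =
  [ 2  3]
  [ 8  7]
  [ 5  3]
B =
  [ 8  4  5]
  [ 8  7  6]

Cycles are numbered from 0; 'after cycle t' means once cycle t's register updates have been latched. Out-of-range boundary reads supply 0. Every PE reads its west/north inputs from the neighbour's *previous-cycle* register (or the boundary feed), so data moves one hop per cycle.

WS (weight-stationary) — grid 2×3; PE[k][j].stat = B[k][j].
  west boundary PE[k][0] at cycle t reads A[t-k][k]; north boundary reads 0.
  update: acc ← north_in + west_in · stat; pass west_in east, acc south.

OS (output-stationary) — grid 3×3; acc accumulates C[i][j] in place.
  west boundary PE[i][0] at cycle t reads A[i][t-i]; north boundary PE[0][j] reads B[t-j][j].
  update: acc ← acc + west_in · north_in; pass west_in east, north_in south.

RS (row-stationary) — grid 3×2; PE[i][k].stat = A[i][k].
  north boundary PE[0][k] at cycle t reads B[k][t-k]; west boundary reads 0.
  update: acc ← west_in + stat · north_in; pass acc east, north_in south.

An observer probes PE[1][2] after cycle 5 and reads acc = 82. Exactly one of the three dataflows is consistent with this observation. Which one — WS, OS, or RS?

dataflow = OS

WS [2×3] PE[1][2] across cycles:
  cycle 0: PE[1][2] → acc 0, east 0, south 0
  cycle 1: PE[1][2] → acc 0, east 0, south 0
  cycle 2: PE[1][2] → acc 0, east 0, south 0
  cycle 3: PE[1][2] → acc 28, east 3, south 28
  cycle 4: PE[1][2] → acc 82, east 7, south 82
  cycle 5: PE[1][2] → acc 43, east 3, south 43
OS [3×3] PE[1][2] across cycles:
  cycle 0: PE[1][2] → acc 0, east 0, south 0
  cycle 1: PE[1][2] → acc 0, east 0, south 0
  cycle 2: PE[1][2] → acc 0, east 0, south 0
  cycle 3: PE[1][2] → acc 40, east 8, south 5
  cycle 4: PE[1][2] → acc 82, east 7, south 6
  cycle 5: PE[1][2] → acc 82, east 0, south 0
— RS: 3×2 array has no PE[1][2].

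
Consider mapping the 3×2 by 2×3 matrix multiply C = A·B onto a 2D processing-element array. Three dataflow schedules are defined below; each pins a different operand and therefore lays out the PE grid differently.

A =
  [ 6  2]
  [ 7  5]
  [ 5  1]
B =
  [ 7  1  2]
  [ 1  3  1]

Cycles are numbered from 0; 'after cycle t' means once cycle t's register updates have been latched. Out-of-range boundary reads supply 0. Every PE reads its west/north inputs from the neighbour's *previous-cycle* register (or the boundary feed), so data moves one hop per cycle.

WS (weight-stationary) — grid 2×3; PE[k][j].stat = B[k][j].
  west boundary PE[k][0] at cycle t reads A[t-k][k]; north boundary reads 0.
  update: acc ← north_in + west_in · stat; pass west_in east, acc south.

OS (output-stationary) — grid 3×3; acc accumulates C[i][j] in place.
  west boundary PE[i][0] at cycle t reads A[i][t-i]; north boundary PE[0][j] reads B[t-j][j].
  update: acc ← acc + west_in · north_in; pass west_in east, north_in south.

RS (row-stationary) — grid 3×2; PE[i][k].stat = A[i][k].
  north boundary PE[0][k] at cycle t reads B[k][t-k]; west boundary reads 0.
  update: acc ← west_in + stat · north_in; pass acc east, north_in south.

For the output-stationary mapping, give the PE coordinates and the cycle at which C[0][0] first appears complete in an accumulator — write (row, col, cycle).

(row, col, cycle) = (0, 0, 1)

OS: C[0][0] accumulates in PE[0][0]:
  0: (0,0).acc=42  regs=<6,7>
  1: (0,0).acc=44  regs=<2,1>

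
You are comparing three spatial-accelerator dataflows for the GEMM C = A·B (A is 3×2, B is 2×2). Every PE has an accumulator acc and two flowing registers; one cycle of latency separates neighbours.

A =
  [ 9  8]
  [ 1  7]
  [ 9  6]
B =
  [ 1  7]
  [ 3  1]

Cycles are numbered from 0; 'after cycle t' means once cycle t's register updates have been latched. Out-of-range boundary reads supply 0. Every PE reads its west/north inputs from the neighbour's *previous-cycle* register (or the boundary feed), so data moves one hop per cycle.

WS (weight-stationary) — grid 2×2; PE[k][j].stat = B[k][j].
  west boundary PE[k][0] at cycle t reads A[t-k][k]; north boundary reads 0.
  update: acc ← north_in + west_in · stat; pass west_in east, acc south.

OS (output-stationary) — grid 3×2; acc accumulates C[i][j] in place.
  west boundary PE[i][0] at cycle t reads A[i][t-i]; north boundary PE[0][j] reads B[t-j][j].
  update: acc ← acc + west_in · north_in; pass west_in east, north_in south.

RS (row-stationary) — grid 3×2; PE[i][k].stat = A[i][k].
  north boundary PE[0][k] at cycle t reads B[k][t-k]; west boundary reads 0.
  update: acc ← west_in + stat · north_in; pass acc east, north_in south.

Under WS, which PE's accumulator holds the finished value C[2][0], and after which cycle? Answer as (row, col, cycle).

(row, col, cycle) = (1, 0, 3)

WS — PE[1][0] is where C[2][0] collects:
  after 0 — PE[1][0] acc=0, pass-E 0, pass-S 0
  after 1 — PE[1][0] acc=33, pass-E 8, pass-S 33
  after 2 — PE[1][0] acc=22, pass-E 7, pass-S 22
  after 3 — PE[1][0] acc=27, pass-E 6, pass-S 27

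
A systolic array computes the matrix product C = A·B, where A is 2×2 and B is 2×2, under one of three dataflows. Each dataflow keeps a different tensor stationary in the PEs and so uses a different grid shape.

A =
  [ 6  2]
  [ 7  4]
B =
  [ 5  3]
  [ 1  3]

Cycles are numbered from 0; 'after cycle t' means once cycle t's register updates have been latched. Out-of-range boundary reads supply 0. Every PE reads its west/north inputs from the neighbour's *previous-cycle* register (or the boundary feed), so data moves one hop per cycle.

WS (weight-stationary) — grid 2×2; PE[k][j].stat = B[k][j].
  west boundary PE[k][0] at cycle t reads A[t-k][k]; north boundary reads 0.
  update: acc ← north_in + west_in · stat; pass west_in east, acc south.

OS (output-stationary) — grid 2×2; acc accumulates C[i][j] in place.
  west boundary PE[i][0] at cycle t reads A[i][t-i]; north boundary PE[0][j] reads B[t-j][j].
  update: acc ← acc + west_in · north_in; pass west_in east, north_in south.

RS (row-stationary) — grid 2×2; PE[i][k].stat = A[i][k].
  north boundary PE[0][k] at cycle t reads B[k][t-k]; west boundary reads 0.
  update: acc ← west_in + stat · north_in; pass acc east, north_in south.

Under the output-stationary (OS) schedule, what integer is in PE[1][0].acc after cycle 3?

OS 2×2: PE[1][0] cycle-by-cycle (with neighbour feeds):
  0: (0,0).acc=30  regs=<6,5>
  0: (1,0).acc=0  regs=<0,0>
  1: (0,0).acc=32  regs=<2,1>
  1: (1,0).acc=35  regs=<7,5>
  2: (0,0).acc=32  regs=<0,0>
  2: (1,0).acc=39  regs=<4,1>
  3: (0,0).acc=32  regs=<0,0>
  3: (1,0).acc=39  regs=<0,0>

PE[1][0].acc = 39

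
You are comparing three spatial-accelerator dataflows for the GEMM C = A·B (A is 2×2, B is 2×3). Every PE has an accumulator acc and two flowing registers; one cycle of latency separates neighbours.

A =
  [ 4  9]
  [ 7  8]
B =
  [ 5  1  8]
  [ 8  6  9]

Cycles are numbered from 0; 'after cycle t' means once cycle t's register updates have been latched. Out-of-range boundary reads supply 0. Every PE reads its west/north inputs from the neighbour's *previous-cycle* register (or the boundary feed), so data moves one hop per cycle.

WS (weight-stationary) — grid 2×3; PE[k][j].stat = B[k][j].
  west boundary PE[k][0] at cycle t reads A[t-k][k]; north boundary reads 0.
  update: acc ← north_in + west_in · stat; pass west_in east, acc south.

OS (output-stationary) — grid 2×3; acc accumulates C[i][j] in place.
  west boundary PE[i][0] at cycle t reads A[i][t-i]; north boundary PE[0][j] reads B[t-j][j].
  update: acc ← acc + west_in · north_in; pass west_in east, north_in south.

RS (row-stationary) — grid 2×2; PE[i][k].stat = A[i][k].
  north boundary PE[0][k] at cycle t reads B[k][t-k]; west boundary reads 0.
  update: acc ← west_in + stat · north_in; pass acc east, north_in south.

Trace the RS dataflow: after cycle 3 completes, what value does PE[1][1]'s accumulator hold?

RS (2×2). Following PE[1][1] plus its west/north inputs:
  [0] (0,1) acc=0 (h:0 v:0)
  [0] (1,0) acc=0 (h:0 v:0)
  [0] (1,1) acc=0 (h:0 v:0)
  [1] (0,1) acc=92 (h:92 v:8)
  [1] (1,0) acc=35 (h:35 v:5)
  [1] (1,1) acc=0 (h:0 v:0)
  [2] (0,1) acc=58 (h:58 v:6)
  [2] (1,0) acc=7 (h:7 v:1)
  [2] (1,1) acc=99 (h:99 v:8)
  [3] (0,1) acc=113 (h:113 v:9)
  [3] (1,0) acc=56 (h:56 v:8)
  [3] (1,1) acc=55 (h:55 v:6)

PE[1][1].acc = 55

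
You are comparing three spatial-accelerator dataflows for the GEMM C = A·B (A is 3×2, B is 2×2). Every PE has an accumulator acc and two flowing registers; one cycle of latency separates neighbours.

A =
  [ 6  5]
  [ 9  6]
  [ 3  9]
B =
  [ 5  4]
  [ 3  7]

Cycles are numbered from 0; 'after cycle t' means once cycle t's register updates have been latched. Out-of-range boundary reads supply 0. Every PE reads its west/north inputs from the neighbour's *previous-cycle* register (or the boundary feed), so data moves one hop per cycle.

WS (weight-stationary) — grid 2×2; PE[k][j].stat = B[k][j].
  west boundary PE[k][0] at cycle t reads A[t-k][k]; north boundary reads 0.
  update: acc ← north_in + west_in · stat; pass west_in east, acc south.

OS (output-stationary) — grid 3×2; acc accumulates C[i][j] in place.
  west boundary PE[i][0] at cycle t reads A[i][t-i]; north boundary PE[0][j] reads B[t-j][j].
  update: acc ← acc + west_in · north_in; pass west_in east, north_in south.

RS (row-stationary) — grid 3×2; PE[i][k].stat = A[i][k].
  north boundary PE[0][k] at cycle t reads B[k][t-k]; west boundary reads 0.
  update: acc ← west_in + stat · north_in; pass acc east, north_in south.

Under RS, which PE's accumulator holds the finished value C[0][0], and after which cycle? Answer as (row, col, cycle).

Under RS, C[0][0] lands at PE[0][1]:
  t=0 PE[0][1]: acc=0 h=0 v=0
  t=1 PE[0][1]: acc=45 h=45 v=3

(row, col, cycle) = (0, 1, 1)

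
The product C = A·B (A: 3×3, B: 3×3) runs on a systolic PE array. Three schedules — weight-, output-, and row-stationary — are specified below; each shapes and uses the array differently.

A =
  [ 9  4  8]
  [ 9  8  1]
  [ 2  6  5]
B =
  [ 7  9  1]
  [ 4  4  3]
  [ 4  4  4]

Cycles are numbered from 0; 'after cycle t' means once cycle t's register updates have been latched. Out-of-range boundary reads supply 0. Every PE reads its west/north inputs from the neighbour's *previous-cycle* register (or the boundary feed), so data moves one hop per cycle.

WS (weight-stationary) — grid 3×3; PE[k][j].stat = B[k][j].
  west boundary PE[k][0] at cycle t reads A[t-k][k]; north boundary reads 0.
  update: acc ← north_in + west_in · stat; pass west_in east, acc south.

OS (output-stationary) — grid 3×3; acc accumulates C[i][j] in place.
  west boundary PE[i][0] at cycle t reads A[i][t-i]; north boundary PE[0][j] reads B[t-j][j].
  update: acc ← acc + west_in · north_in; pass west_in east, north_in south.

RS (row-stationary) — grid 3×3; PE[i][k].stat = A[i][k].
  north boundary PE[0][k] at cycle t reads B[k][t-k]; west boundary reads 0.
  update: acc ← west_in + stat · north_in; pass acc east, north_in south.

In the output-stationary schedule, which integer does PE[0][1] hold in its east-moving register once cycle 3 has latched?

OS (3×3). Following PE[0][1] plus its west/north inputs:
  0: (0,0).acc=63  regs=<9,7>
  0: (0,1).acc=0  regs=<0,0>
  1: (0,0).acc=79  regs=<4,4>
  1: (0,1).acc=81  regs=<9,9>
  2: (0,0).acc=111  regs=<8,4>
  2: (0,1).acc=97  regs=<4,4>
  3: (0,0).acc=111  regs=<0,0>
  3: (0,1).acc=129  regs=<8,4>

register = 8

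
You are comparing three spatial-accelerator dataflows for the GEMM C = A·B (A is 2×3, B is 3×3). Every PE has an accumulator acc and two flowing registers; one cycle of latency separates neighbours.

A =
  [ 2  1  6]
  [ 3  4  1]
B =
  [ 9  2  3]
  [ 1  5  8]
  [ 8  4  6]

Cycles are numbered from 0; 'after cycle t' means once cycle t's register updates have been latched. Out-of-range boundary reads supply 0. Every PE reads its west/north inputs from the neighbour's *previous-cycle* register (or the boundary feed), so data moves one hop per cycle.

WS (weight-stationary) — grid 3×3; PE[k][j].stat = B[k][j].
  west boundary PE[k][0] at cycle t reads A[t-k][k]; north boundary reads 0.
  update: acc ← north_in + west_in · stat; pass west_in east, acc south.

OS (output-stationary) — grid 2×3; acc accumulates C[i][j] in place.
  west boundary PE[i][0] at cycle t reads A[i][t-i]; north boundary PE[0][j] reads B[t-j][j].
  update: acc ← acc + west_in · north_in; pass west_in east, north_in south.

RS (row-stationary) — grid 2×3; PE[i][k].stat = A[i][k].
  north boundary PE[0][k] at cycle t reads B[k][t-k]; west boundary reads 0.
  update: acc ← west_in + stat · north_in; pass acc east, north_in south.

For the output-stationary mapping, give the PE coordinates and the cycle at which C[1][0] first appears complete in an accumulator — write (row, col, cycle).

Under OS, C[1][0] lands at PE[1][0]:
  c0 r1c0: 0 / 0 / 0
  c1 r1c0: 27 / 3 / 9
  c2 r1c0: 31 / 4 / 1
  c3 r1c0: 39 / 1 / 8

(row, col, cycle) = (1, 0, 3)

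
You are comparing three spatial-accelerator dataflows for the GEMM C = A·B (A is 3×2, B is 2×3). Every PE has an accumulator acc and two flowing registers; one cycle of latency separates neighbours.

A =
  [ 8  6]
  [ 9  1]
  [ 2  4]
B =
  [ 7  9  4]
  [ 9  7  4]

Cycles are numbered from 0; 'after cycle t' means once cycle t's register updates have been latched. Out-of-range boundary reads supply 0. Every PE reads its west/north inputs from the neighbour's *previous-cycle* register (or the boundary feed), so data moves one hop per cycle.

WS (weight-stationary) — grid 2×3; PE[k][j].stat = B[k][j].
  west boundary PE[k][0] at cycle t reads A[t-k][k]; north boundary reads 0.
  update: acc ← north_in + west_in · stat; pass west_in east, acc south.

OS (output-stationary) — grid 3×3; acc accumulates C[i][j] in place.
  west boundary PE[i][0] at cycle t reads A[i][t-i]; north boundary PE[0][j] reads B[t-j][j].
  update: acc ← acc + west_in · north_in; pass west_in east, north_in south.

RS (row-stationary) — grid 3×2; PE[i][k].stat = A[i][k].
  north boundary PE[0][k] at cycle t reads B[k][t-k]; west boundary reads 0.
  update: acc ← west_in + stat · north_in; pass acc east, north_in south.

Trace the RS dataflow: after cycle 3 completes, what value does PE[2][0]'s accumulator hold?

PE[2][0].acc = 18

Tracing RS — 3×2 array, target PE[2][0]:
  after 0 — PE[1][0] acc=0, pass-E 0, pass-S 0
  after 0 — PE[2][0] acc=0, pass-E 0, pass-S 0
  after 1 — PE[1][0] acc=63, pass-E 63, pass-S 7
  after 1 — PE[2][0] acc=0, pass-E 0, pass-S 0
  after 2 — PE[1][0] acc=81, pass-E 81, pass-S 9
  after 2 — PE[2][0] acc=14, pass-E 14, pass-S 7
  after 3 — PE[1][0] acc=36, pass-E 36, pass-S 4
  after 3 — PE[2][0] acc=18, pass-E 18, pass-S 9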